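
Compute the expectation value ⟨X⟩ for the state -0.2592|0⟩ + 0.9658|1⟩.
-0.5007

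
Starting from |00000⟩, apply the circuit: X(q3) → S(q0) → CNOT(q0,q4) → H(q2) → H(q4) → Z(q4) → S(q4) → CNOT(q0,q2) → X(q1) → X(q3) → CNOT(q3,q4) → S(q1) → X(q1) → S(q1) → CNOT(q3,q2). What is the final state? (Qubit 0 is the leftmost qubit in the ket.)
(1/2)i|00000⟩ + 1/2|00001⟩ + (1/2)i|00100⟩ + 1/2|00101⟩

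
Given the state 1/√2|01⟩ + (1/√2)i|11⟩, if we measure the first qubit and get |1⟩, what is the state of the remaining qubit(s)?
i|1⟩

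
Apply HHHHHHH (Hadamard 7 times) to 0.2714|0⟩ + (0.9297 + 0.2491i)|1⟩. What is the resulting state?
(0.8493 + 0.1761i)|0⟩ + (-0.4655 - 0.1761i)|1⟩

H² = I, so H^7 = H: a single Hadamard. With (a, b) = (0.2714, (0.9297 + 0.2491i)), H gives ((a + b)/√2, (a − b)/√2) = ((0.8493 + 0.1761i), (-0.4655 - 0.1761i)).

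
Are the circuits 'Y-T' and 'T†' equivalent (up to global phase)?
No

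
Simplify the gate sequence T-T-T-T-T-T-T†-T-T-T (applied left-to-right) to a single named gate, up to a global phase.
I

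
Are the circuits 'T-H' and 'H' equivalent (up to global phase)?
No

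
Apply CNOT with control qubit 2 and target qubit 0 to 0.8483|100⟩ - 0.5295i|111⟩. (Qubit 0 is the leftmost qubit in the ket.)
-0.5295i|011⟩ + 0.8483|100⟩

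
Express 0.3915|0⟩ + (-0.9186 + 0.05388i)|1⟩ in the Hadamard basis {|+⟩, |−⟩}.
(-0.3727 + 0.0381i)|+⟩ + (0.9264 - 0.0381i)|−⟩

With |ψ⟩ = α|0⟩ + β|1⟩, the Hadamard-basis coefficients are ⟨+|ψ⟩ = (α + β)/√2 and ⟨−|ψ⟩ = (α − β)/√2.
Here α = 0.3915, β = (-0.9186 + 0.05388i): (α + β)/√2 = (-0.3727 + 0.0381i), (α − β)/√2 = (0.9264 - 0.0381i).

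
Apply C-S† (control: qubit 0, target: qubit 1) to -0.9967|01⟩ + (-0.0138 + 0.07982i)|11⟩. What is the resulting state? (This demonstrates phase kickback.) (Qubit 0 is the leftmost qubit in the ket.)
-0.9967|01⟩ + (0.07982 + 0.0138i)|11⟩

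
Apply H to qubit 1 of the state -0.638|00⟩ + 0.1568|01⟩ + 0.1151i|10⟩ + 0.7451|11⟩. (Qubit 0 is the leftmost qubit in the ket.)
-0.3403|00⟩ - 0.562|01⟩ + (0.5269 + 0.08139i)|10⟩ + (-0.5269 + 0.08139i)|11⟩

H on qubit 1 mixes each pair of kets that differ only in qubit 1: amplitudes (a, b) of (|…0…⟩, |…1…⟩) become ((a + b)/√2, (a − b)/√2). Kets absent from the input have amplitude 0.
(|00⟩, |01⟩): (a, b) = (-0.638, 0.1568) → (-0.3403, -0.562)
(|10⟩, |11⟩): (a, b) = (0.1151i, 0.7451) → ((0.5269 + 0.08139i), (-0.5269 + 0.08139i))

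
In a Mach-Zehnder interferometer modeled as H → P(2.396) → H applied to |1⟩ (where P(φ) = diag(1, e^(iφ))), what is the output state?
(0.8673 - 0.3392i)|0⟩ + (0.1327 + 0.3392i)|1⟩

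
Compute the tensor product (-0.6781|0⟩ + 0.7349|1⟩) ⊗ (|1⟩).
-0.6781|01⟩ + 0.7349|11⟩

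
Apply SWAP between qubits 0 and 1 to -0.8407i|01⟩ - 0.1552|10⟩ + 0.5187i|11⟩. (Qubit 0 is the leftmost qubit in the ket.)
-0.1552|01⟩ - 0.8407i|10⟩ + 0.5187i|11⟩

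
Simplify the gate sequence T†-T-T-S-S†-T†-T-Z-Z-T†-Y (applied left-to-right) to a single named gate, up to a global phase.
Y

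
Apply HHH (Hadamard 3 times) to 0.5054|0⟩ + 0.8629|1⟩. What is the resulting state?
0.9675|0⟩ - 0.2528|1⟩

H² = I, so H^3 = H: a single Hadamard. With (a, b) = (0.5054, 0.8629), H gives ((a + b)/√2, (a − b)/√2) = (0.9675, -0.2528).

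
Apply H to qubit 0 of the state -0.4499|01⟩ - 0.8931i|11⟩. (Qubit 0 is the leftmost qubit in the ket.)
(-0.3181 - 0.6315i)|01⟩ + (-0.3181 + 0.6315i)|11⟩

H on qubit 0 mixes each pair of kets that differ only in qubit 0: amplitudes (a, b) of (|…0…⟩, |…1…⟩) become ((a + b)/√2, (a − b)/√2). Kets absent from the input have amplitude 0.
(|01⟩, |11⟩): (a, b) = (-0.4499, -0.8931i) → ((-0.3181 - 0.6315i), (-0.3181 + 0.6315i))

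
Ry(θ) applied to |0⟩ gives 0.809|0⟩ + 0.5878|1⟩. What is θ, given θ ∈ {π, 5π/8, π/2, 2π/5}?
2π/5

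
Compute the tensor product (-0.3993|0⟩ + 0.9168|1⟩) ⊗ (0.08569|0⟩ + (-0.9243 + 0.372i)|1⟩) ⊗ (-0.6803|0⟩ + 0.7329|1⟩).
0.02328|000⟩ - 0.02508|001⟩ + (-0.2511 + 0.1011i)|010⟩ + (0.2705 - 0.1089i)|011⟩ - 0.05344|100⟩ + 0.05758|101⟩ + (0.5765 - 0.232i)|110⟩ + (-0.6211 + 0.25i)|111⟩

amp(|b₁b₂…⟩) = product of the factor amplitudes for bits b₁, b₂, …; only kets whose every factor amplitude is nonzero survive.
|000⟩: (-0.3993)(0.08569)(-0.6803) = 0.02328
|001⟩: (-0.3993)(0.08569)(0.7329) = -0.02508
|010⟩: (-0.3993)(-0.9243 + 0.372i)(-0.6803) = (-0.2511 + 0.1011i)
|011⟩: (-0.3993)(-0.9243 + 0.372i)(0.7329) = (0.2705 - 0.1089i)
|100⟩: (0.9168)(0.08569)(-0.6803) = -0.05344
|101⟩: (0.9168)(0.08569)(0.7329) = 0.05758
|110⟩: (0.9168)(-0.9243 + 0.372i)(-0.6803) = (0.5765 - 0.232i)
|111⟩: (0.9168)(-0.9243 + 0.372i)(0.7329) = (-0.6211 + 0.25i)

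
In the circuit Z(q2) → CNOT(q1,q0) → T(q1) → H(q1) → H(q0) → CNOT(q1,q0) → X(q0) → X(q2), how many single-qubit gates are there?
6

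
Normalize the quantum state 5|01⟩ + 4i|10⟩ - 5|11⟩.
0.6155|01⟩ + 0.4924i|10⟩ - 0.6155|11⟩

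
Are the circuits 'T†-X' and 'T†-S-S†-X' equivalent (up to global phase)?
Yes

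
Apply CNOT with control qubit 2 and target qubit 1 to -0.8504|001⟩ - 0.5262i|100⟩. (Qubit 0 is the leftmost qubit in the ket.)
-0.8504|011⟩ - 0.5262i|100⟩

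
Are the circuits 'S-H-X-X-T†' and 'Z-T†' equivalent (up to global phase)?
No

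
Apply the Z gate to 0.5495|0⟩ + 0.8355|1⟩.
0.5495|0⟩ - 0.8355|1⟩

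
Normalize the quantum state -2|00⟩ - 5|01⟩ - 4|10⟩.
-0.2981|00⟩ - 0.7454|01⟩ - 0.5963|10⟩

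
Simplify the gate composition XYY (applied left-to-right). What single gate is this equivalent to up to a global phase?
X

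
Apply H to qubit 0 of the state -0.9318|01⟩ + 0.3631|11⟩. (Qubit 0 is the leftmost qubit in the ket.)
-0.4021|01⟩ - 0.9156|11⟩

H on qubit 0 mixes each pair of kets that differ only in qubit 0: amplitudes (a, b) of (|…0…⟩, |…1…⟩) become ((a + b)/√2, (a − b)/√2). Kets absent from the input have amplitude 0.
(|01⟩, |11⟩): (a, b) = (-0.9318, 0.3631) → (-0.4021, -0.9156)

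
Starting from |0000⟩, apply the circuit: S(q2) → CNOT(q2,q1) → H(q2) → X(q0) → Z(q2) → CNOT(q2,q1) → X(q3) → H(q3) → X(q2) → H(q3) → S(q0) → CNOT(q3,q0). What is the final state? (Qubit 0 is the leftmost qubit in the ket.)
(1/√2)i|0011⟩ - (1/√2)i|0101⟩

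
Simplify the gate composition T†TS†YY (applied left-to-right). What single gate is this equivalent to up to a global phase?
S†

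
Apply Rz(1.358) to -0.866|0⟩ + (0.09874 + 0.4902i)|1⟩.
(-0.6739 + 0.5439i)|0⟩ + (-0.231 + 0.4435i)|1⟩

Rz(1.358) = [[e^(−iθ/2), 0], [0, e^(iθ/2)]] with e^(±iθ/2) = cos(θ/2) ± i·sin(θ/2); θ = 1.358, cos(θ/2) ≈ 0.778201, sin(θ/2) ≈ 0.628015.
With a = amp(|0⟩) = -0.866 and b = amp(|1⟩) = (0.09874 + 0.4902i):
new amp(|0⟩) = (0.778201 - 0.628015i)·a = (-0.6739 + 0.5439i)
new amp(|1⟩) = (0.778201 + 0.628015i)·b = (-0.231 + 0.4435i)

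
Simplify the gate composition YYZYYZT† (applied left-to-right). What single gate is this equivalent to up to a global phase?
T†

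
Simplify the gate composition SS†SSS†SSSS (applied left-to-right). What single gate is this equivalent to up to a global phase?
S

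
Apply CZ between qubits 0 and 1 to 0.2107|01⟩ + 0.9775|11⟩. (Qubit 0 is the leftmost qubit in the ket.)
0.2107|01⟩ - 0.9775|11⟩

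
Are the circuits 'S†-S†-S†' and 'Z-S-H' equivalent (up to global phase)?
No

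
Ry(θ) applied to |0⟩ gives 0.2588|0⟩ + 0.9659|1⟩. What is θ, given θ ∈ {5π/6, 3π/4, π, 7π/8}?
5π/6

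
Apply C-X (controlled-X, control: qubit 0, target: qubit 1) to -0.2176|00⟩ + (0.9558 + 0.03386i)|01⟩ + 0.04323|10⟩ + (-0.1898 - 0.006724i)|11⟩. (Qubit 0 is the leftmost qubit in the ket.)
-0.2176|00⟩ + (0.9558 + 0.03386i)|01⟩ + (-0.1898 - 0.006724i)|10⟩ + 0.04323|11⟩

C-X leaves the control-|0⟩ kets |00⟩, |01⟩ unchanged and applies X to qubit 1 on the control-|1⟩ pair (|10⟩, |11⟩).
X = [[0, 1], [1, 0]].
With a = amp(|10⟩) = 0.04323 and b = amp(|11⟩) = (-0.1898 - 0.006724i):
new amp(|10⟩) = (1)·b = (-0.1898 - 0.006724i)
new amp(|11⟩) = (1)·a = 0.04323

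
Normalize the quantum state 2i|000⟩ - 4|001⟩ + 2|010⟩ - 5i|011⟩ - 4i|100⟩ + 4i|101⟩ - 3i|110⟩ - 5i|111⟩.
0.1865i|000⟩ - 0.373|001⟩ + 0.1865|010⟩ - 0.4663i|011⟩ - 0.373i|100⟩ + 0.373i|101⟩ - 0.2798i|110⟩ - 0.4663i|111⟩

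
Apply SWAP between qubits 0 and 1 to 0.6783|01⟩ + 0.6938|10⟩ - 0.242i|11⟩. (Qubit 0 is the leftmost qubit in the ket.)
0.6938|01⟩ + 0.6783|10⟩ - 0.242i|11⟩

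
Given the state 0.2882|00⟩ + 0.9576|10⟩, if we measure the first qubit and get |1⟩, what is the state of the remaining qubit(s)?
|0⟩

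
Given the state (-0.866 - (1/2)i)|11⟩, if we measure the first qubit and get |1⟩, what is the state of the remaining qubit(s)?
(-0.866 - 0.5i)|1⟩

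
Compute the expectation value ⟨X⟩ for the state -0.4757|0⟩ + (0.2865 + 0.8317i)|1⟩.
-0.2726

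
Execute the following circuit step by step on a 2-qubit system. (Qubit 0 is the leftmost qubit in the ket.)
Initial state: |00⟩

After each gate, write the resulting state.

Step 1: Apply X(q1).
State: |01⟩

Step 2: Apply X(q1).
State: |00⟩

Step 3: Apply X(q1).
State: |01⟩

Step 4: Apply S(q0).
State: |01⟩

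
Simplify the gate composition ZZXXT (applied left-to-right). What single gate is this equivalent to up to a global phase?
T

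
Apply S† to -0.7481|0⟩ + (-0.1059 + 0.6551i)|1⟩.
-0.7481|0⟩ + (0.6551 + 0.1059i)|1⟩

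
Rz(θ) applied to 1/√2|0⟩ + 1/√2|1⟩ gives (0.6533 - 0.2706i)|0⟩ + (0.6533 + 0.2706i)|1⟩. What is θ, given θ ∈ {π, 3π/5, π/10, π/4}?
π/4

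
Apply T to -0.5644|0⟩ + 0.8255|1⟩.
-0.5644|0⟩ + (0.5837 + 0.5837i)|1⟩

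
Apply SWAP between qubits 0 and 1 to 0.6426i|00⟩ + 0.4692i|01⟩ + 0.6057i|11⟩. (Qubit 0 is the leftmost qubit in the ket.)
0.6426i|00⟩ + 0.4692i|10⟩ + 0.6057i|11⟩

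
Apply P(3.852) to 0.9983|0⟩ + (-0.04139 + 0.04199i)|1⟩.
0.9983|0⟩ + (0.05876 - 0.00484i)|1⟩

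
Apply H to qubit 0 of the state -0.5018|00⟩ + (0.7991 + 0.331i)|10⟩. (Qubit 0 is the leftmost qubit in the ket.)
(0.2102 + 0.2341i)|00⟩ + (-0.9199 - 0.2341i)|10⟩

H on qubit 0 mixes each pair of kets that differ only in qubit 0: amplitudes (a, b) of (|…0…⟩, |…1…⟩) become ((a + b)/√2, (a − b)/√2). Kets absent from the input have amplitude 0.
(|00⟩, |10⟩): (a, b) = (-0.5018, (0.7991 + 0.331i)) → ((0.2102 + 0.2341i), (-0.9199 - 0.2341i))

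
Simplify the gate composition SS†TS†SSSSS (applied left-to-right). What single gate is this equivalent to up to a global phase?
T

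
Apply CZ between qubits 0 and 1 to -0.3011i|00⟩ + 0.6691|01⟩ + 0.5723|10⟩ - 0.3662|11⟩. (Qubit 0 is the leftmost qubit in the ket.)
-0.3011i|00⟩ + 0.6691|01⟩ + 0.5723|10⟩ + 0.3662|11⟩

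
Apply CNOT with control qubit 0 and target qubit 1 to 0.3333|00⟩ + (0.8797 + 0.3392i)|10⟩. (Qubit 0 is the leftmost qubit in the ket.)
0.3333|00⟩ + (0.8797 + 0.3392i)|11⟩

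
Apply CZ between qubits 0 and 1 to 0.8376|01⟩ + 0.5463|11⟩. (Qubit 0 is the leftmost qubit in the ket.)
0.8376|01⟩ - 0.5463|11⟩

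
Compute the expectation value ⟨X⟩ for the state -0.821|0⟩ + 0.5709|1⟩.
-0.9374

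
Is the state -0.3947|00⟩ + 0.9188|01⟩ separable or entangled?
Separable

Writing the state as a|00⟩ + b|01⟩ + c|10⟩ + d|11⟩, it is a product state iff ad − bc = 0.
Here (a, b, c, d) = (-0.3947, 0.9188, 0, 0): ad − bc = (-0.3947)(0) − (0.9188)(0) = 0, so the state is separable.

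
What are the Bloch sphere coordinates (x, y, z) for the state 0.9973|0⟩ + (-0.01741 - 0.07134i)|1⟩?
(-0.03473, -0.1423, 0.9892)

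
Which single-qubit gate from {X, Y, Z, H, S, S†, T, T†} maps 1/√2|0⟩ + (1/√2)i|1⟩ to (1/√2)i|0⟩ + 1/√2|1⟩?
X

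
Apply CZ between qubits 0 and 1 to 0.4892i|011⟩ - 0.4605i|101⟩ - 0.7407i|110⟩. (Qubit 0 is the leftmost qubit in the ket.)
0.4892i|011⟩ - 0.4605i|101⟩ + 0.7407i|110⟩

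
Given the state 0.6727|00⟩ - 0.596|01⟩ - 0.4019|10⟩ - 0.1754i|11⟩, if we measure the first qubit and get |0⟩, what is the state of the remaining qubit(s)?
0.7485|0⟩ - 0.6631|1⟩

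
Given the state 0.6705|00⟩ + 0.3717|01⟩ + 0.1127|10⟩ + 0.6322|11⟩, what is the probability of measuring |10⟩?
0.0127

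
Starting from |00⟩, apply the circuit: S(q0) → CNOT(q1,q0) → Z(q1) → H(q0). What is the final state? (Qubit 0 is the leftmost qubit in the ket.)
1/√2|00⟩ + 1/√2|10⟩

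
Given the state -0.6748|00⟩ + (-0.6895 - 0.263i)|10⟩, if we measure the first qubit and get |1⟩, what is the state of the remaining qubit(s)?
(-0.9343 - 0.3564i)|0⟩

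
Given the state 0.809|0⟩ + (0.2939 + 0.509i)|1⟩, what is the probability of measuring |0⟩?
0.6545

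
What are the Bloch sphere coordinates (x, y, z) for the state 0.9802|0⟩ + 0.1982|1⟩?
(0.3886, 0, 0.9215)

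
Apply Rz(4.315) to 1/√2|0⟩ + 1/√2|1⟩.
(-0.3915 - 0.5889i)|0⟩ + (-0.3915 + 0.5889i)|1⟩

Rz(4.315) = [[e^(−iθ/2), 0], [0, e^(iθ/2)]] with e^(±iθ/2) = cos(θ/2) ± i·sin(θ/2); θ = 4.315, cos(θ/2) ≈ -0.553619, sin(θ/2) ≈ 0.83277.
With a = amp(|0⟩) = 1/√2 and b = amp(|1⟩) = 1/√2:
new amp(|0⟩) = (-0.553619 - 0.83277i)·a = (-0.3915 - 0.5889i)
new amp(|1⟩) = (-0.553619 + 0.83277i)·b = (-0.3915 + 0.5889i)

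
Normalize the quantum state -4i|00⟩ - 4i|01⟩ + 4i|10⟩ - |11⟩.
-0.5714i|00⟩ - 0.5714i|01⟩ + 0.5714i|10⟩ - 0.1429|11⟩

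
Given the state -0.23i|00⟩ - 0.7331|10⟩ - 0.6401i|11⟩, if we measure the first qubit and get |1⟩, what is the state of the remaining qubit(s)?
-0.7533|0⟩ - 0.6577i|1⟩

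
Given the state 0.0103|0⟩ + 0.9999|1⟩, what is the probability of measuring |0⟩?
0.0001061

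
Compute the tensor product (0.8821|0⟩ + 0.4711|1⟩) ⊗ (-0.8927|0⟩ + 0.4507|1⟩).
-0.7875|00⟩ + 0.3976|01⟩ - 0.4206|10⟩ + 0.2123|11⟩

amp(|b₁b₂…⟩) = product of the factor amplitudes for bits b₁, b₂, …; only kets whose every factor amplitude is nonzero survive.
|00⟩: (0.8821)(-0.8927) = -0.7875
|01⟩: (0.8821)(0.4507) = 0.3976
|10⟩: (0.4711)(-0.8927) = -0.4206
|11⟩: (0.4711)(0.4507) = 0.2123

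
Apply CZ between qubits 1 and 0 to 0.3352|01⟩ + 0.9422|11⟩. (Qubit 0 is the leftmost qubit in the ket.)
0.3352|01⟩ - 0.9422|11⟩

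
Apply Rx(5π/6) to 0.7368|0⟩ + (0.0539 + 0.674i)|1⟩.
(0.8417 - 0.05206i)|0⟩ + (0.01395 - 0.5373i)|1⟩

Rx(5π/6) = [[cos(θ/2), −i·sin(θ/2)], [−i·sin(θ/2), cos(θ/2)]]; θ = 5π/6, cos(θ/2) ≈ 0.258819, sin(θ/2) ≈ 0.965926.
With a = amp(|0⟩) = 0.7368 and b = amp(|1⟩) = (0.0539 + 0.674i):
new amp(|0⟩) = (0.258819)·a + (-0.965926i)·b = (0.8417 - 0.05206i)
new amp(|1⟩) = (-0.965926i)·a + (0.258819)·b = (0.01395 - 0.5373i)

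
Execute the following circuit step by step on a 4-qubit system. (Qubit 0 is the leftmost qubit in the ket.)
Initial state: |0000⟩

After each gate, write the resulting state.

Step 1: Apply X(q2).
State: |0010⟩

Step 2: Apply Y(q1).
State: i|0110⟩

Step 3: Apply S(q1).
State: -|0110⟩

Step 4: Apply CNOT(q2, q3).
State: -|0111⟩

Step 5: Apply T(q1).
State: (-1/√2 - (1/√2)i)|0111⟩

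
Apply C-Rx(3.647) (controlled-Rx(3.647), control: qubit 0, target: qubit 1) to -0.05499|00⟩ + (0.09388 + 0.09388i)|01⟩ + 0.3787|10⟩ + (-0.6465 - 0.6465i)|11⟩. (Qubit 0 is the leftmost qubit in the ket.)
-0.05499|00⟩ + (0.09388 + 0.09388i)|01⟩ + (-0.7207 + 0.626i)|10⟩ + (0.1616 - 0.205i)|11⟩

C-Rx(3.647) leaves the control-|0⟩ kets |00⟩, |01⟩ unchanged and applies Rx(3.647) to qubit 1 on the control-|1⟩ pair (|10⟩, |11⟩).
Rx(3.647) = [[cos(θ/2), −i·sin(θ/2)], [−i·sin(θ/2), cos(θ/2)]]; θ = 3.647, cos(θ/2) ≈ -0.250023, sin(θ/2) ≈ 0.96824.
With a = amp(|10⟩) = 0.3787 and b = amp(|11⟩) = (-0.6465 - 0.6465i):
new amp(|10⟩) = (-0.250023)·a + (-0.96824i)·b = (-0.7207 + 0.626i)
new amp(|11⟩) = (-0.96824i)·a + (-0.250023)·b = (0.1616 - 0.205i)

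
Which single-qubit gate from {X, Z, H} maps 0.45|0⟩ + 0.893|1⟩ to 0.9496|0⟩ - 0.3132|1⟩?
H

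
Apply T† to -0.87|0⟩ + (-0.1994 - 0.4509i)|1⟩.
-0.87|0⟩ + (-0.4598 - 0.1778i)|1⟩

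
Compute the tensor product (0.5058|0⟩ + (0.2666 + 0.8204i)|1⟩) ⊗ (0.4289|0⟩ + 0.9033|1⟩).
0.2169|00⟩ + 0.4569|01⟩ + (0.1143 + 0.3519i)|10⟩ + (0.2408 + 0.7411i)|11⟩

amp(|b₁b₂…⟩) = product of the factor amplitudes for bits b₁, b₂, …; only kets whose every factor amplitude is nonzero survive.
|00⟩: (0.5058)(0.4289) = 0.2169
|01⟩: (0.5058)(0.9033) = 0.4569
|10⟩: (0.2666 + 0.8204i)(0.4289) = (0.1143 + 0.3519i)
|11⟩: (0.2666 + 0.8204i)(0.9033) = (0.2408 + 0.7411i)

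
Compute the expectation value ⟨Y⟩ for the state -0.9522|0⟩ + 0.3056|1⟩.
0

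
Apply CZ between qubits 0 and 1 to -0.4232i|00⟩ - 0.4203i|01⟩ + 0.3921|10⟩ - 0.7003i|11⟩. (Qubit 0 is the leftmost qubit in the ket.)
-0.4232i|00⟩ - 0.4203i|01⟩ + 0.3921|10⟩ + 0.7003i|11⟩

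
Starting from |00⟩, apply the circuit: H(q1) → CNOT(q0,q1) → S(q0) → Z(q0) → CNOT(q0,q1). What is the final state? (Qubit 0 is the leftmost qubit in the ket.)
1/√2|00⟩ + 1/√2|01⟩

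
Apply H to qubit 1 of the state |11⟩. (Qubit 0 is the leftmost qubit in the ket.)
1/√2|10⟩ - 1/√2|11⟩

H on qubit 1 mixes each pair of kets that differ only in qubit 1: amplitudes (a, b) of (|…0…⟩, |…1…⟩) become ((a + b)/√2, (a − b)/√2). Kets absent from the input have amplitude 0.
(|10⟩, |11⟩): (a, b) = (0, 1) → (1/√2, -1/√2)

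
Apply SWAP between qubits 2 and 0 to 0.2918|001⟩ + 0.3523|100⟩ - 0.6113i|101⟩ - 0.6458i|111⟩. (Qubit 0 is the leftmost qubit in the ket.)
0.3523|001⟩ + 0.2918|100⟩ - 0.6113i|101⟩ - 0.6458i|111⟩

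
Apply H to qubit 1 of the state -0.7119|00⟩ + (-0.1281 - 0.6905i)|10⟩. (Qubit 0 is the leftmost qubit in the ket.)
-0.5034|00⟩ - 0.5034|01⟩ + (-0.09058 - 0.4883i)|10⟩ + (-0.09058 - 0.4883i)|11⟩

H on qubit 1 mixes each pair of kets that differ only in qubit 1: amplitudes (a, b) of (|…0…⟩, |…1…⟩) become ((a + b)/√2, (a − b)/√2). Kets absent from the input have amplitude 0.
(|00⟩, |01⟩): (a, b) = (-0.7119, 0) → (-0.5034, -0.5034)
(|10⟩, |11⟩): (a, b) = ((-0.1281 - 0.6905i), 0) → ((-0.09058 - 0.4883i), (-0.09058 - 0.4883i))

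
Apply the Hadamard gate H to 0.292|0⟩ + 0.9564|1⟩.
0.8828|0⟩ - 0.4698|1⟩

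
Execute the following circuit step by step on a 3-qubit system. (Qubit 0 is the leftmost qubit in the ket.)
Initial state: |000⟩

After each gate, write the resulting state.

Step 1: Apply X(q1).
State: |010⟩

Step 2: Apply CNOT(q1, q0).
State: |110⟩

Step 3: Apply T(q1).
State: (1/√2 + (1/√2)i)|110⟩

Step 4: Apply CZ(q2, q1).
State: (1/√2 + (1/√2)i)|110⟩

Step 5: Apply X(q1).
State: (1/√2 + (1/√2)i)|100⟩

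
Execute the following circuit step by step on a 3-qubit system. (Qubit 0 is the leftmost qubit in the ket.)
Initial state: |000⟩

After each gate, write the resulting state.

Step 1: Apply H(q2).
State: 1/√2|000⟩ + 1/√2|001⟩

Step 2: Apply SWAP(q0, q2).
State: 1/√2|000⟩ + 1/√2|100⟩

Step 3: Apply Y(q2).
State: (1/√2)i|001⟩ + (1/√2)i|101⟩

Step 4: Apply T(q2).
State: (-1/2 + (1/2)i)|001⟩ + (-1/2 + (1/2)i)|101⟩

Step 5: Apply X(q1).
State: (-1/2 + (1/2)i)|011⟩ + (-1/2 + (1/2)i)|111⟩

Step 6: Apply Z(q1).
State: (1/2 - (1/2)i)|011⟩ + (1/2 - (1/2)i)|111⟩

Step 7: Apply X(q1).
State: (1/2 - (1/2)i)|001⟩ + (1/2 - (1/2)i)|101⟩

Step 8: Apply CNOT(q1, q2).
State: (1/2 - (1/2)i)|001⟩ + (1/2 - (1/2)i)|101⟩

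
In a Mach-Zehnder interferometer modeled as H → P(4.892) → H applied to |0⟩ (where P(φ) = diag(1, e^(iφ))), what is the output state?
(0.5893 - 0.492i)|0⟩ + (0.4107 + 0.492i)|1⟩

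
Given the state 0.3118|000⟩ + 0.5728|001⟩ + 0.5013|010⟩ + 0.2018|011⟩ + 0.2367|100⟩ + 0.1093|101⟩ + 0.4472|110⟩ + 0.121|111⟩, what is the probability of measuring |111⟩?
0.01464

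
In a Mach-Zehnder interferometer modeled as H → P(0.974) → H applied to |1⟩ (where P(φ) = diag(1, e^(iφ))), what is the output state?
(0.219 - 0.4136i)|0⟩ + (0.781 + 0.4136i)|1⟩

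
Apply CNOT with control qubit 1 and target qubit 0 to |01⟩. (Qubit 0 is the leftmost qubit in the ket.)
|11⟩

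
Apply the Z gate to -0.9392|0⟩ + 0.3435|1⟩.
-0.9392|0⟩ - 0.3435|1⟩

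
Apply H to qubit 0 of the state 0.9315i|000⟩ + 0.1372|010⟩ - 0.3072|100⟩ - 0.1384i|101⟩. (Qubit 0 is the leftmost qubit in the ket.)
(-0.2172 + 0.6587i)|000⟩ - 0.09786i|001⟩ + 0.09702|010⟩ + (0.2172 + 0.6587i)|100⟩ + 0.09786i|101⟩ + 0.09702|110⟩

H on qubit 0 mixes each pair of kets that differ only in qubit 0: amplitudes (a, b) of (|…0…⟩, |…1…⟩) become ((a + b)/√2, (a − b)/√2). Kets absent from the input have amplitude 0.
(|000⟩, |100⟩): (a, b) = (0.9315i, -0.3072) → ((-0.2172 + 0.6587i), (0.2172 + 0.6587i))
(|001⟩, |101⟩): (a, b) = (0, -0.1384i) → (-0.09786i, 0.09786i)
(|010⟩, |110⟩): (a, b) = (0.1372, 0) → (0.09702, 0.09702)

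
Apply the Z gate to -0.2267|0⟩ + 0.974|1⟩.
-0.2267|0⟩ - 0.974|1⟩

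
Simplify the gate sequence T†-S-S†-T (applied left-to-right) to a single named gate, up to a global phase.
I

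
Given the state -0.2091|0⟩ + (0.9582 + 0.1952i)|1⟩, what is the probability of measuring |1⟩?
0.9563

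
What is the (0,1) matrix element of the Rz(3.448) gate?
0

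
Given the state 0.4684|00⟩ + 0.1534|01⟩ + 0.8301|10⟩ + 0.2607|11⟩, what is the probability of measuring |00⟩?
0.2194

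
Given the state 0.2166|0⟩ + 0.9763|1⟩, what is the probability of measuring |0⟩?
0.04692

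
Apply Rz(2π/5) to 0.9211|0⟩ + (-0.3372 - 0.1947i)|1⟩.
(0.7452 - 0.5414i)|0⟩ + (-0.1584 - 0.3557i)|1⟩

Rz(2π/5) = [[e^(−iθ/2), 0], [0, e^(iθ/2)]] with e^(±iθ/2) = cos(θ/2) ± i·sin(θ/2); θ = 2π/5, cos(θ/2) ≈ 0.809017, sin(θ/2) ≈ 0.587785.
With a = amp(|0⟩) = 0.9211 and b = amp(|1⟩) = (-0.3372 - 0.1947i):
new amp(|0⟩) = (0.809017 - 0.587785i)·a = (0.7452 - 0.5414i)
new amp(|1⟩) = (0.809017 + 0.587785i)·b = (-0.1584 - 0.3557i)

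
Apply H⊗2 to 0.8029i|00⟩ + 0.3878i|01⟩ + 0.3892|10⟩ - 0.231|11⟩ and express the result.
(0.0791 + 0.5954i)|00⟩ + (0.3101 + 0.2076i)|01⟩ + (-0.0791 + 0.5954i)|10⟩ + (-0.3101 + 0.2076i)|11⟩

H⊗2 gives amp(|y⟩) = (1/2) Σ_x (−1)^(x·y) amp(|x⟩), where x·y is the number of positions in which both x and y have a 1.
|00⟩: (0.8029i + 0.3878i + 0.3892 - 0.231)/2 = (0.0791 + 0.5954i)
|01⟩: (0.8029i - 0.3878i + 0.3892 + 0.231)/2 = (0.3101 + 0.2076i)
|10⟩: (0.8029i + 0.3878i - 0.3892 + 0.231)/2 = (-0.0791 + 0.5954i)
|11⟩: (0.8029i - 0.3878i - 0.3892 - 0.231)/2 = (-0.3101 + 0.2076i)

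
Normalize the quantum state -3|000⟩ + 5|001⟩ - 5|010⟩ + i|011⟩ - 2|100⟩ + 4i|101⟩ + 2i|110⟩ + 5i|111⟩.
-0.2873|000⟩ + 0.4789|001⟩ - 0.4789|010⟩ + 0.09578i|011⟩ - 0.1916|100⟩ + 0.3831i|101⟩ + 0.1916i|110⟩ + 0.4789i|111⟩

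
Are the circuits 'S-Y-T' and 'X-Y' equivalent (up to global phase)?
No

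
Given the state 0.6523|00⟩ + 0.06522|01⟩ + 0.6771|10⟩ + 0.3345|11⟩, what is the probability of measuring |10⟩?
0.4585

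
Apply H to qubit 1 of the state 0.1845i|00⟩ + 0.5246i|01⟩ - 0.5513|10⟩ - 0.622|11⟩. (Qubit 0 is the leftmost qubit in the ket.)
0.5014i|00⟩ - 0.2405i|01⟩ - 0.8296|10⟩ + 0.04999|11⟩

H on qubit 1 mixes each pair of kets that differ only in qubit 1: amplitudes (a, b) of (|…0…⟩, |…1…⟩) become ((a + b)/√2, (a − b)/√2). Kets absent from the input have amplitude 0.
(|00⟩, |01⟩): (a, b) = (0.1845i, 0.5246i) → (0.5014i, -0.2405i)
(|10⟩, |11⟩): (a, b) = (-0.5513, -0.622) → (-0.8296, 0.04999)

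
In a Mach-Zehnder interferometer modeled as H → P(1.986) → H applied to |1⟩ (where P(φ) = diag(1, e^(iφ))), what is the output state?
(0.7017 - 0.4575i)|0⟩ + (0.2983 + 0.4575i)|1⟩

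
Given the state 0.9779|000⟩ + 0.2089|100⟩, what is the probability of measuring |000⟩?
0.9563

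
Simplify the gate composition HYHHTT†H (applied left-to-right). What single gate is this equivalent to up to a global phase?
Y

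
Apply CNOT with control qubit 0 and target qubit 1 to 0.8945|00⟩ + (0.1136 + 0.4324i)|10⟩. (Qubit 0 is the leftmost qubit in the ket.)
0.8945|00⟩ + (0.1136 + 0.4324i)|11⟩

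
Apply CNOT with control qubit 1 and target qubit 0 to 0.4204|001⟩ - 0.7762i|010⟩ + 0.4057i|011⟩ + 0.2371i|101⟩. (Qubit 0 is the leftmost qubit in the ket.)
0.4204|001⟩ + 0.2371i|101⟩ - 0.7762i|110⟩ + 0.4057i|111⟩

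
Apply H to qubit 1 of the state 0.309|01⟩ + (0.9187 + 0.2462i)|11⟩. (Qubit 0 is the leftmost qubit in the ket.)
0.2185|00⟩ - 0.2185|01⟩ + (0.6496 + 0.1741i)|10⟩ + (-0.6496 - 0.1741i)|11⟩

H on qubit 1 mixes each pair of kets that differ only in qubit 1: amplitudes (a, b) of (|…0…⟩, |…1…⟩) become ((a + b)/√2, (a − b)/√2). Kets absent from the input have amplitude 0.
(|00⟩, |01⟩): (a, b) = (0, 0.309) → (0.2185, -0.2185)
(|10⟩, |11⟩): (a, b) = (0, (0.9187 + 0.2462i)) → ((0.6496 + 0.1741i), (-0.6496 - 0.1741i))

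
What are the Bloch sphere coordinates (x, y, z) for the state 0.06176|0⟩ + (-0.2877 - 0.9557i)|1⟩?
(-0.03554, -0.118, -0.9923)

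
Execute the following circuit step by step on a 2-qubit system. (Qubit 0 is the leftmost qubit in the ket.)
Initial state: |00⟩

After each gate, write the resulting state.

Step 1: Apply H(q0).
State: 1/√2|00⟩ + 1/√2|10⟩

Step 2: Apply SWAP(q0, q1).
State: 1/√2|00⟩ + 1/√2|01⟩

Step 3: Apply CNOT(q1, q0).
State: 1/√2|00⟩ + 1/√2|11⟩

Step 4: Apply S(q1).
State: 1/√2|00⟩ + (1/√2)i|11⟩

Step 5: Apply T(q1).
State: 1/√2|00⟩ + (-1/2 + (1/2)i)|11⟩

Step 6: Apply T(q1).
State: 1/√2|00⟩ - 1/√2|11⟩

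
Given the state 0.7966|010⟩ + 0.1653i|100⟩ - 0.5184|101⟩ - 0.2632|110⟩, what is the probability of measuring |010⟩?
0.6346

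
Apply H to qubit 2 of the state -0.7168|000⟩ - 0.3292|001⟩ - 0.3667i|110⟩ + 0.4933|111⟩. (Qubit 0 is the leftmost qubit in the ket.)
-0.7396|000⟩ - 0.2741|001⟩ + (0.3488 - 0.2593i)|110⟩ + (-0.3488 - 0.2593i)|111⟩

H on qubit 2 mixes each pair of kets that differ only in qubit 2: amplitudes (a, b) of (|…0…⟩, |…1…⟩) become ((a + b)/√2, (a − b)/√2). Kets absent from the input have amplitude 0.
(|000⟩, |001⟩): (a, b) = (-0.7168, -0.3292) → (-0.7396, -0.2741)
(|110⟩, |111⟩): (a, b) = (-0.3667i, 0.4933) → ((0.3488 - 0.2593i), (-0.3488 - 0.2593i))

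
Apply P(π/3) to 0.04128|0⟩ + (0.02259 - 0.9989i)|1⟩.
0.04128|0⟩ + (0.8764 - 0.4799i)|1⟩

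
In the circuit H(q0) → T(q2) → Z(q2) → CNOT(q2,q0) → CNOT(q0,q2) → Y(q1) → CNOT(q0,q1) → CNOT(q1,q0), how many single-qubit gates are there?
4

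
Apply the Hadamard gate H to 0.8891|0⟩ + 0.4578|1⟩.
0.9524|0⟩ + 0.305|1⟩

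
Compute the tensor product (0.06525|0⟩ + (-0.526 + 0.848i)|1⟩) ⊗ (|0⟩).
0.06525|00⟩ + (-0.526 + 0.848i)|10⟩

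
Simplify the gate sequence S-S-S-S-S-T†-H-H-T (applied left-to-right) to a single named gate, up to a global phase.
S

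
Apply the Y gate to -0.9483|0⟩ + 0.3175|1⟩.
-0.3175i|0⟩ - 0.9483i|1⟩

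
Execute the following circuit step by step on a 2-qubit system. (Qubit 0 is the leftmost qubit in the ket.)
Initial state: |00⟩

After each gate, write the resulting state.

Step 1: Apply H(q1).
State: 1/√2|00⟩ + 1/√2|01⟩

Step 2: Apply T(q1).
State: 1/√2|00⟩ + (1/2 + (1/2)i)|01⟩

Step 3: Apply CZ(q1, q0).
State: 1/√2|00⟩ + (1/2 + (1/2)i)|01⟩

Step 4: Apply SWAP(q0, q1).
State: 1/√2|00⟩ + (1/2 + (1/2)i)|10⟩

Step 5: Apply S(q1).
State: 1/√2|00⟩ + (1/2 + (1/2)i)|10⟩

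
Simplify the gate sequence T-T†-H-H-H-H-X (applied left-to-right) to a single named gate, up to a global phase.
X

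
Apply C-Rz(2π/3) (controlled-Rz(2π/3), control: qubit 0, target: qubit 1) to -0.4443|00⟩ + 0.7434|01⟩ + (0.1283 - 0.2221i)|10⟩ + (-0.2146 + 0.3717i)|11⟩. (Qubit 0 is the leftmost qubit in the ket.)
-0.4443|00⟩ + 0.7434|01⟩ + (-0.1282 - 0.2222i)|10⟩ + (-0.4292 + 0.0000009483i)|11⟩

C-Rz(2π/3) leaves the control-|0⟩ kets |00⟩, |01⟩ unchanged and applies Rz(2π/3) to qubit 1 on the control-|1⟩ pair (|10⟩, |11⟩).
Rz(2π/3) = [[e^(−iθ/2), 0], [0, e^(iθ/2)]] with e^(±iθ/2) = cos(θ/2) ± i·sin(θ/2); θ = 2π/3, cos(θ/2) ≈ 0.5, sin(θ/2) ≈ 0.866025.
With a = amp(|10⟩) = (0.1283 - 0.2221i) and b = amp(|11⟩) = (-0.2146 + 0.3717i):
new amp(|10⟩) = (0.5 - 0.866025i)·a = (-0.1282 - 0.2222i)
new amp(|11⟩) = (0.5 + 0.866025i)·b = (-0.4292 + 0.0000009483i)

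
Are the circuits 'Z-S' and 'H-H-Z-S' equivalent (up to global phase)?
Yes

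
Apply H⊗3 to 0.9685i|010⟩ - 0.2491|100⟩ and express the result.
(-0.08807 + 0.3424i)|000⟩ + (-0.08807 + 0.3424i)|001⟩ + (-0.08807 - 0.3424i)|010⟩ + (-0.08807 - 0.3424i)|011⟩ + (0.08807 + 0.3424i)|100⟩ + (0.08807 + 0.3424i)|101⟩ + (0.08807 - 0.3424i)|110⟩ + (0.08807 - 0.3424i)|111⟩

H⊗3 gives amp(|y⟩) = (1/2√2) Σ_x (−1)^(x·y) amp(|x⟩), where x·y is the number of positions in which both x and y have a 1.
|000⟩: (0.9685i - 0.2491)/(2√2) = (-0.08807 + 0.3424i)
|001⟩: (0.9685i - 0.2491)/(2√2) = (-0.08807 + 0.3424i)
|010⟩: (-0.9685i - 0.2491)/(2√2) = (-0.08807 - 0.3424i)
|011⟩: (-0.9685i - 0.2491)/(2√2) = (-0.08807 - 0.3424i)
|100⟩: (0.9685i + 0.2491)/(2√2) = (0.08807 + 0.3424i)
|101⟩: (0.9685i + 0.2491)/(2√2) = (0.08807 + 0.3424i)
|110⟩: (-0.9685i + 0.2491)/(2√2) = (0.08807 - 0.3424i)
|111⟩: (-0.9685i + 0.2491)/(2√2) = (0.08807 - 0.3424i)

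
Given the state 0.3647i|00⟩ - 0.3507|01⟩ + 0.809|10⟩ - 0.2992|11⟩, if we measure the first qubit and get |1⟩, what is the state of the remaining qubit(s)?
0.9379|0⟩ - 0.3469|1⟩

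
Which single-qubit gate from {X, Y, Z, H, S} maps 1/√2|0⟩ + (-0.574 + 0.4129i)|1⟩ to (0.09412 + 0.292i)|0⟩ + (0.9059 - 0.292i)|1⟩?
H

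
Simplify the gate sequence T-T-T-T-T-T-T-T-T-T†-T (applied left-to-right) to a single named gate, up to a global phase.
T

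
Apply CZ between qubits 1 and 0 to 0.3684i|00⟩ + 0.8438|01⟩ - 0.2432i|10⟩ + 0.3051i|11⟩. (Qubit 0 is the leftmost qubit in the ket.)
0.3684i|00⟩ + 0.8438|01⟩ - 0.2432i|10⟩ - 0.3051i|11⟩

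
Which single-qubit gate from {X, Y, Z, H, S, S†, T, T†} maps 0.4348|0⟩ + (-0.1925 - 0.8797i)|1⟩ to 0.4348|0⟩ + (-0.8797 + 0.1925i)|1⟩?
S†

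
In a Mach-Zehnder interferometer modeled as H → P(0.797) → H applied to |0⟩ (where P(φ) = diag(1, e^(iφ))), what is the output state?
(0.8494 + 0.3576i)|0⟩ + (0.1506 - 0.3576i)|1⟩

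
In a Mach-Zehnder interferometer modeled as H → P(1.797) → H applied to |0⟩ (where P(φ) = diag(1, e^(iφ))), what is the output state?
(0.3879 + 0.4873i)|0⟩ + (0.6121 - 0.4873i)|1⟩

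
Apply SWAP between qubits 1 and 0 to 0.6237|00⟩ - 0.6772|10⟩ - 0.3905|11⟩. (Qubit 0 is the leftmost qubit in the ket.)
0.6237|00⟩ - 0.6772|01⟩ - 0.3905|11⟩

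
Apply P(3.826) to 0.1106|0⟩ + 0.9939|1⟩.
0.1106|0⟩ + (-0.7701 - 0.6284i)|1⟩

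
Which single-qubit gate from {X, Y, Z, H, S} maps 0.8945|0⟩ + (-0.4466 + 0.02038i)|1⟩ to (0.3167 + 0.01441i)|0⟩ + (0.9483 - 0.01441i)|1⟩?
H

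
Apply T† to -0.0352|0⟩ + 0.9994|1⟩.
-0.0352|0⟩ + (0.7067 - 0.7067i)|1⟩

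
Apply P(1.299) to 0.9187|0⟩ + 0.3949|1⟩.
0.9187|0⟩ + (0.106 + 0.3804i)|1⟩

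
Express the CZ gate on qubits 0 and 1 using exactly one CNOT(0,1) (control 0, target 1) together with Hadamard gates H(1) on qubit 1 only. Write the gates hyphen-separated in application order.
H(1)-CNOT(0,1)-H(1)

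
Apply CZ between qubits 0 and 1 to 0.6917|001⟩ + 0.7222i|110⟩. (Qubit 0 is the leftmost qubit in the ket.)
0.6917|001⟩ - 0.7222i|110⟩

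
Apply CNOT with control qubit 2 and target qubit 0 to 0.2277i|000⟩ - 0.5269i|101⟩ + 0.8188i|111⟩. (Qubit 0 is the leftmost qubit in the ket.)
0.2277i|000⟩ - 0.5269i|001⟩ + 0.8188i|011⟩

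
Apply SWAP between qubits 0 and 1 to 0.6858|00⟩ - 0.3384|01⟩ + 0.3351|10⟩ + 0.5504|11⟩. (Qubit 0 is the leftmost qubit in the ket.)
0.6858|00⟩ + 0.3351|01⟩ - 0.3384|10⟩ + 0.5504|11⟩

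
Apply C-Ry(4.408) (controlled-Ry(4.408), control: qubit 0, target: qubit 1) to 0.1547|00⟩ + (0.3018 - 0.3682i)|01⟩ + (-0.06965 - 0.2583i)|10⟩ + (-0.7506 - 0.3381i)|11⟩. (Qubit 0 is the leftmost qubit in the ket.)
0.1547|00⟩ + (0.3018 - 0.3682i)|01⟩ + (0.6463 + 0.4254i)|10⟩ + (0.388 - 0.008161i)|11⟩

C-Ry(4.408) leaves the control-|0⟩ kets |00⟩, |01⟩ unchanged and applies Ry(4.408) to qubit 1 on the control-|1⟩ pair (|10⟩, |11⟩).
Ry(4.408) = [[cos(θ/2), −sin(θ/2)], [sin(θ/2), cos(θ/2)]]; θ = 4.408, cos(θ/2) ≈ -0.59173, sin(θ/2) ≈ 0.806136.
With a = amp(|10⟩) = (-0.06965 - 0.2583i) and b = amp(|11⟩) = (-0.7506 - 0.3381i):
new amp(|10⟩) = (-0.59173)·a + (-0.806136)·b = (0.6463 + 0.4254i)
new amp(|11⟩) = (0.806136)·a + (-0.59173)·b = (0.388 - 0.008161i)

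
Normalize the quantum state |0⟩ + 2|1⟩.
1/√5|0⟩ + 0.8944|1⟩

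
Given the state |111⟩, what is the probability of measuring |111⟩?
1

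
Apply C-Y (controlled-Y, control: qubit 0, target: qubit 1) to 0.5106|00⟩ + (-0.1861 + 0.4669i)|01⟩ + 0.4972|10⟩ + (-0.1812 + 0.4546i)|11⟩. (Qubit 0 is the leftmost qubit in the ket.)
0.5106|00⟩ + (-0.1861 + 0.4669i)|01⟩ + (0.4546 + 0.1812i)|10⟩ + 0.4972i|11⟩

C-Y leaves the control-|0⟩ kets |00⟩, |01⟩ unchanged and applies Y to qubit 1 on the control-|1⟩ pair (|10⟩, |11⟩).
Y = [[0, -i], [i, 0]].
With a = amp(|10⟩) = 0.4972 and b = amp(|11⟩) = (-0.1812 + 0.4546i):
new amp(|10⟩) = (-i)·b = (0.4546 + 0.1812i)
new amp(|11⟩) = (i)·a = 0.4972i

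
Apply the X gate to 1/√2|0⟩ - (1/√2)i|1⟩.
-(1/√2)i|0⟩ + 1/√2|1⟩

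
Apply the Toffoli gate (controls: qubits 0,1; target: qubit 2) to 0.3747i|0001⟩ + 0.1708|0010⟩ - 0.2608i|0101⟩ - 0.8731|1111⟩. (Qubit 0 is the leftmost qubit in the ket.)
0.3747i|0001⟩ + 0.1708|0010⟩ - 0.2608i|0101⟩ - 0.8731|1101⟩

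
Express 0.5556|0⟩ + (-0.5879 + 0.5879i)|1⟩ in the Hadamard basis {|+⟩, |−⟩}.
(-0.02284 + 0.4157i)|+⟩ + (0.8086 - 0.4157i)|−⟩

With |ψ⟩ = α|0⟩ + β|1⟩, the Hadamard-basis coefficients are ⟨+|ψ⟩ = (α + β)/√2 and ⟨−|ψ⟩ = (α − β)/√2.
Here α = 0.5556, β = (-0.5879 + 0.5879i): (α + β)/√2 = (-0.02284 + 0.4157i), (α − β)/√2 = (0.8086 - 0.4157i).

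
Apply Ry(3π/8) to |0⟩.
0.8315|0⟩ + 0.5556|1⟩

Ry(3π/8) = [[cos(θ/2), −sin(θ/2)], [sin(θ/2), cos(θ/2)]]; θ = 3π/8, cos(θ/2) ≈ 0.83147, sin(θ/2) ≈ 0.55557.
With a = amp(|0⟩) = 1 and b = amp(|1⟩) = 0:
new amp(|0⟩) = (0.83147)·a + (-0.55557)·b = 0.8315
new amp(|1⟩) = (0.55557)·a + (0.83147)·b = 0.5556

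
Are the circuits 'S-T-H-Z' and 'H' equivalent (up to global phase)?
No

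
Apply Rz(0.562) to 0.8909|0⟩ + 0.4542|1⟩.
(0.856 - 0.2471i)|0⟩ + (0.4364 + 0.126i)|1⟩

Rz(0.562) = [[e^(−iθ/2), 0], [0, e^(iθ/2)]] with e^(±iθ/2) = cos(θ/2) ± i·sin(θ/2); θ = 0.562, cos(θ/2) ≈ 0.960779, sin(θ/2) ≈ 0.277317.
With a = amp(|0⟩) = 0.8909 and b = amp(|1⟩) = 0.4542:
new amp(|0⟩) = (0.960779 - 0.277317i)·a = (0.856 - 0.2471i)
new amp(|1⟩) = (0.960779 + 0.277317i)·b = (0.4364 + 0.126i)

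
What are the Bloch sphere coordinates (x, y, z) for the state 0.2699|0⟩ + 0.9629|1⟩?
(0.5198, 0, -0.8543)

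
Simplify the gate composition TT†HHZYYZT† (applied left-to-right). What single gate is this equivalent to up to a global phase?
T†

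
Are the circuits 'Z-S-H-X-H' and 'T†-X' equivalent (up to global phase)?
No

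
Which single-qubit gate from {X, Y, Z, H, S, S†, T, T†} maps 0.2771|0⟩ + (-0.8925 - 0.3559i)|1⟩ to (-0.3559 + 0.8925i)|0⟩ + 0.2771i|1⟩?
Y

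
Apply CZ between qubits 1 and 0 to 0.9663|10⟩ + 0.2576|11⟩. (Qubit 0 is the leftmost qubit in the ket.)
0.9663|10⟩ - 0.2576|11⟩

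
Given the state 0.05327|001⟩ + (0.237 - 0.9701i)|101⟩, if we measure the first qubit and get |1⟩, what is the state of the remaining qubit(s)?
(0.2373 - 0.9714i)|01⟩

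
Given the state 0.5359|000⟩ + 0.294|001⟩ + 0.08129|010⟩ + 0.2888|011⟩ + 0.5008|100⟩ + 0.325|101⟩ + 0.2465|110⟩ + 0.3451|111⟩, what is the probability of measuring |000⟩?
0.2872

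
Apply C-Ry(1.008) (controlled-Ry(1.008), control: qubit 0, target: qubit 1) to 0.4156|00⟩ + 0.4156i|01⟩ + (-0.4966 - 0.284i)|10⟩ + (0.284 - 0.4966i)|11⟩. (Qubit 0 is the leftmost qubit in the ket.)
0.4156|00⟩ + 0.4156i|01⟩ + (-0.572 - 0.008863i)|10⟩ + (0.008863 - 0.572i)|11⟩

C-Ry(1.008) leaves the control-|0⟩ kets |00⟩, |01⟩ unchanged and applies Ry(1.008) to qubit 1 on the control-|1⟩ pair (|10⟩, |11⟩).
Ry(1.008) = [[cos(θ/2), −sin(θ/2)], [sin(θ/2), cos(θ/2)]]; θ = 1.008, cos(θ/2) ≈ 0.875658, sin(θ/2) ≈ 0.482932.
With a = amp(|10⟩) = (-0.4966 - 0.284i) and b = amp(|11⟩) = (0.284 - 0.4966i):
new amp(|10⟩) = (0.875658)·a + (-0.482932)·b = (-0.572 - 0.008863i)
new amp(|11⟩) = (0.482932)·a + (0.875658)·b = (0.008863 - 0.572i)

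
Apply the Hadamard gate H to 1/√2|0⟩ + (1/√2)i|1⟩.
(1/2 + (1/2)i)|0⟩ + (1/2 - (1/2)i)|1⟩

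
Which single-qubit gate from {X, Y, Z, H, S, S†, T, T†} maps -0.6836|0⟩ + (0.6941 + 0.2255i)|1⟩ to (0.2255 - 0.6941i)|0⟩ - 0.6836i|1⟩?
Y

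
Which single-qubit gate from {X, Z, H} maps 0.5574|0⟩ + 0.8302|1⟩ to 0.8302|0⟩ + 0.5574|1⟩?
X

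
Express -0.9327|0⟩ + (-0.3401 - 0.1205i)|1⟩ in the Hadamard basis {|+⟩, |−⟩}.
(-0.9 - 0.08521i)|+⟩ + (-0.419 + 0.08521i)|−⟩

With |ψ⟩ = α|0⟩ + β|1⟩, the Hadamard-basis coefficients are ⟨+|ψ⟩ = (α + β)/√2 and ⟨−|ψ⟩ = (α − β)/√2.
Here α = -0.9327, β = (-0.3401 - 0.1205i): (α + β)/√2 = (-0.9 - 0.08521i), (α − β)/√2 = (-0.419 + 0.08521i).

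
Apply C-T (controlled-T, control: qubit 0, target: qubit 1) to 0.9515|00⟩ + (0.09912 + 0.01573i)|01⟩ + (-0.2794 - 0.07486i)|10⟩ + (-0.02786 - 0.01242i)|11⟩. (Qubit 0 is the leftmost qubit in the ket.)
0.9515|00⟩ + (0.09912 + 0.01573i)|01⟩ + (-0.2794 - 0.07486i)|10⟩ + (-0.01092 - 0.02848i)|11⟩

C-T leaves the control-|0⟩ kets |00⟩, |01⟩ unchanged and applies T to qubit 1 on the control-|1⟩ pair (|10⟩, |11⟩).
T = [[1, 0], [0, (1/√2 + (1/√2)i)]].
With a = amp(|10⟩) = (-0.2794 - 0.07486i) and b = amp(|11⟩) = (-0.02786 - 0.01242i):
new amp(|10⟩) = (1)·a = (-0.2794 - 0.07486i)
new amp(|11⟩) = (1/√2 + (1/√2)i)·b = (-0.01092 - 0.02848i)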